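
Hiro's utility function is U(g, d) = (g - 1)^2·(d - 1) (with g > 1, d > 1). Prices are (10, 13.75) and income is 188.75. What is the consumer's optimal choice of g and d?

MU_g = 2·(g−1)·(d−1), MU_d = (g−1)^2.
MRS = (2/1)·(d−1)/(g−1).
Tangency: set MRS = p_g/p_d = 10/13.75 = 8/11.
So (2/1)·(d − 1)/(g − 1) = 8/11, i.e. (d − 1) = (4/11)·(g − 1).
Rewrite the budget in excess-of-subsistence terms: 10·(g − 1) + 13.75·(d − 1) = 188.75 − 10·1 − 13.75·1 = 165.
Substituting, 15·(g − 1) = 165, so g − 1 = 11 and g* = 12.
Then d − 1 = (4/11)·11 = 4, so d* = 5.

g* = 12, d* = 5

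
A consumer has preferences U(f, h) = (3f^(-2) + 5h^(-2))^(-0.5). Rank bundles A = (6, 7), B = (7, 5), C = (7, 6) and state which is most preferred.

Bundle A

Evaluate utility at each bundle:
U(A) = 2.323.
U(B) = 1.957.
U(C) = 2.235.
Highest utility is A, so A ≻ C ≻ B.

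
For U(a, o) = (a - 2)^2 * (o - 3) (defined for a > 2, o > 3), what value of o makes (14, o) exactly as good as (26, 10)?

U(26, 10) = 4032.
Set U(14, o) = 4032 and solve.
With a = 14: (14 − 2)^2 = 144, so (o − 3) = 4032/144 = 28.
So o = 3 + 28 = 31.
Check: U(14, 31) = 4032.

o = 31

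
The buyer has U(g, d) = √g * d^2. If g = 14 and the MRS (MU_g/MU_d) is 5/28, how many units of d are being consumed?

d = 10

MU_g = 0.5·g^(-0.5)·d^2 and MU_d = 2·√g·d.
MRS = MU_g/MU_d = (0.25)·d/g.
Substitute g = 14: MRS = d/56. Setting d/56 = 5/28 gives d = (5/28)·56 = 10.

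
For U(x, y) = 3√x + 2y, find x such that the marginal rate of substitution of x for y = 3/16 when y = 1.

x = 16

MU_x = 3/(2√x), MU_y = 2.
MRS = 3/(2√x) ÷ 2.
MRS depends only on x: 0.75/√x = 3/16 ⇒ √x = 0.75/(3/16) = 4 ⇒ x = 16.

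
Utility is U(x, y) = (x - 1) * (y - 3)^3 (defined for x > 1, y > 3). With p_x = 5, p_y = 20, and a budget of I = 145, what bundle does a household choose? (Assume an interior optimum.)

x* = 5, y* = 6

MU_x = (y−3)^3, MU_y = 3·(x−1)·(y−3)^2.
MRS = (1/3)·(y−3)/(x−1).
Tangency: set MRS = p_x/p_y = 5/20 = 0.25.
So (1/3)·(y − 3)/(x − 1) = 0.25, i.e. (y − 3) = 0.75·(x − 1).
Rewrite the budget in excess-of-subsistence terms: 5·(x − 1) + 20·(y − 3) = 145 − 5·1 − 20·3 = 80.
Substituting, 20·(x − 1) = 80, so x − 1 = 4 and x* = 5.
Then y − 3 = 0.75·4 = 3, so y* = 6.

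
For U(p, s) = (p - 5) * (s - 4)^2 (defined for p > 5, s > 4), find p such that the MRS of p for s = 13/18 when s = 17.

p = 14

MU_p = (s−4)^2, MU_s = 2·(p−5)·(s−4).
MRS = (1/2)·(s−4)/(p−5).
Substitute s = 17: MRS = 6.5/(p − 5). Setting this equal to 13/18 gives p − 5 = 6.5/(13/18) = 9, so p = 14.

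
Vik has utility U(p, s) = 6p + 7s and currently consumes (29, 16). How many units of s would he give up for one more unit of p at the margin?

MRS = 6/7

MU_p = 6, MU_s = 7, so MRS = 6/7 at every bundle.
At (29, 16): MRS = 6/7.
The indifference curve has slope −6/7 at this bundle.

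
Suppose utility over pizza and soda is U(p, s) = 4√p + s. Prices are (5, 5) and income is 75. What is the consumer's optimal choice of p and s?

MU_p = 4/(2√p), MU_s = 1.
MRS = 4/(2√p) ÷ 1.
Tangency: set MRS = p_p/p_s = 5/5 = 1.
MRS depends only on p: 2/√p = 1 ⇒ √p = 2/1 = 2 ⇒ p* = 4.
From the budget, 5·s = 75 − 5·4 = 55, so s* = 11.

p* = 4, s* = 11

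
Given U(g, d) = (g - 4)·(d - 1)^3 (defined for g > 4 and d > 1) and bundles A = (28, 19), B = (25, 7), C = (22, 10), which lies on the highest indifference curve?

Evaluate utility at each bundle:
U(A) = 139968.
U(B) = 4536.
U(C) = 13122.
Highest utility is A, so A ≻ C ≻ B.

Bundle A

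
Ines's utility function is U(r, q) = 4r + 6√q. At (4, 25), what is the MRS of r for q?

MU_r = 4, MU_q = 6/(2√q).
MRS = 4 ÷ (6/(2√q)).
At (4, 25): MRS = 20/3.
The indifference curve has slope −20/3 at this bundle.

MRS = 20/3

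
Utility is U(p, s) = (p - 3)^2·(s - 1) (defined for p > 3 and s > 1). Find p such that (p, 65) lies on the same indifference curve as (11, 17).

U(11, 17) = 1024.
Set U(p, 65) = 1024 and solve.
With s = 65: (65 − 1) = 64, so (p − 3)^2 = 1024/64 = 16.
Taking the square root (with p > 3): p − 3 = 4, so p = 7.
Check: U(7, 65) = 1024.

p = 7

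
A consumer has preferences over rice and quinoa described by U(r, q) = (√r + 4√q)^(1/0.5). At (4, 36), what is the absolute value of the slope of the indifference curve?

For CES with ρ = 0.5, MRS = (1/4)·√(q/r).
At (4, 36): MRS = 0.75.
That is, one extra unit of r is worth 0.75 units of q at the margin.

MRS = 0.75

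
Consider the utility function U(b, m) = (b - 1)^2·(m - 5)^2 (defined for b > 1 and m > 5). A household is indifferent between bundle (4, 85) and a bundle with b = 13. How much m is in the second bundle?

m = 25

U(4, 85) = 57600.
Set U(13, m) = 57600 and solve.
With b = 13: (13 − 1)^2 = 144, so (m − 5)^2 = 57600/144 = 400.
Taking the square root (with m > 5): m − 5 = 20, so m = 25.
Check: U(13, 25) = 57600.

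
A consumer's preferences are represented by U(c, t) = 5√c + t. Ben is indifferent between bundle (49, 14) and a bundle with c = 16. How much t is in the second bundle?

t = 29

U(49, 14) = 49.
Set U(16, t) = 49 and solve.
With c = 16: √16 = 4, so t = 49 − 5·4 = 29.
Check: U(16, 29) = 49.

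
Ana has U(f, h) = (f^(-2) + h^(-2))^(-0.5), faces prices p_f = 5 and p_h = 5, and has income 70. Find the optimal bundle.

For CES with ρ = -2, MRS = (h/f)^3.
Tangency: set MRS = p_f/p_h = 5/5 = 1.
So (h/f)^3 = 1; taking the cube root, h/f = 1, i.e. h = f.
Substitute into the budget 5·f + 5·h = 70: 10·f = 70, so f* = 7 and h* = 7.

f* = 7, h* = 7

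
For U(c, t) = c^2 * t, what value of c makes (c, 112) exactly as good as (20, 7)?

c = 5

U(20, 7) = 2800.
Set U(c, 112) = 2800 and solve.
With t = 112: c^2 = 2800/112 = 25; taking the square root, c = 5.
Check: U(5, 112) = 2800.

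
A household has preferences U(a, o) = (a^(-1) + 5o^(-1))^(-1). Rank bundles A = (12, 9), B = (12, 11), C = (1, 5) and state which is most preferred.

Evaluate utility at each bundle:
U(A) = 1.565.
U(B) = 1.859.
U(C) = 0.500.
Highest utility is B, so B ≻ A ≻ C.

Bundle B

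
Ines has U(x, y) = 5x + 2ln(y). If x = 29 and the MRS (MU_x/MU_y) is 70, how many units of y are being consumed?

y = 28

MU_x = 5, MU_y = 2/y.
MRS = 5 ÷ (2/y).
MRS depends only on y: 2.5·y = 70 ⇒ y = 70/2.5 = 28.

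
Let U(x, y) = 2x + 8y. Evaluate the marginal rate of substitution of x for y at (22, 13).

MRS = 0.25

MU_x = 2, MU_y = 8, so MRS = 2/8 = 0.25 at every bundle.
At (22, 13): MRS = 0.25.
The indifference curve has slope −0.25 at this bundle.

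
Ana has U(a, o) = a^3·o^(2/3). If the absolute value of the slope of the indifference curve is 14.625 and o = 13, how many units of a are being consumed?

a = 4

MU_a = 3·a^2·o^(2/3) and MU_o = 2/3·a^3·o^(-1/3).
MRS = MU_a/MU_o = (4.5)·o/a.
Substitute o = 13: MRS = 58.5/a. Setting 58.5/a = 14.625 gives a = 58.5/14.625 = 4.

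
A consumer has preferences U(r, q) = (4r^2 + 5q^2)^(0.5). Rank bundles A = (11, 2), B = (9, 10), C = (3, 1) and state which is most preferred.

Evaluate utility at each bundle:
U(A) = 22.450.
U(B) = 28.705.
U(C) = 6.403.
Highest utility is B, so B ≻ A ≻ C.

Bundle B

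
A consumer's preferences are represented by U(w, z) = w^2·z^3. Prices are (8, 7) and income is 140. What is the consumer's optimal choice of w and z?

w* = 7, z* = 12

MU_w = 2·w·z^3 and MU_z = 3·w^2·z^2.
MRS = MU_w/MU_z = (2/3)·z/w.
Tangency: set MRS = p_w/p_z = 8/7.
So (2/3)·z/w = 8/7, i.e. z = (12/7)·w.
Substitute into the budget 8·w + 7·z = 140: 20·w = 140, so w* = 7.
Then z* = (12/7)·7 = 12.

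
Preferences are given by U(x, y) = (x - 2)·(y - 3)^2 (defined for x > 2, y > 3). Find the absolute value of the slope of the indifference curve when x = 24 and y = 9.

MRS = 3/22

MU_x = (y−3)^2, MU_y = 2·(x−2)·(y−3).
MRS = (1/2)·(y−3)/(x−2).
At (24, 9): MRS = 3/22.
So at (24, 9) the consumer would give up 3/22 units of y for one more unit of x.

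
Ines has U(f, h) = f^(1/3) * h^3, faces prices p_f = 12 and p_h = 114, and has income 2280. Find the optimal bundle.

f* = 19, h* = 18

MU_f = 1/3·f^(-2/3)·h^3 and MU_h = 3·f^(1/3)·h^2.
MRS = MU_f/MU_h = (1/9)·h/f.
Tangency: set MRS = p_f/p_h = 12/114 = 2/19.
So (1/9)·h/f = 2/19, i.e. h = (18/19)·f.
Substitute into the budget 12·f + 114·h = 2280: 120·f = 2280, so f* = 19.
Then h* = (18/19)·19 = 18.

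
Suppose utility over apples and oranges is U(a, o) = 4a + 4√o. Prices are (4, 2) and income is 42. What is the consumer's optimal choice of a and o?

MU_a = 4, MU_o = 4/(2√o).
MRS = 4 ÷ (4/(2√o)).
Tangency: set MRS = p_a/p_o = 4/2 = 2.
MRS depends only on o: 2·√o = 2 ⇒ √o = 2/2 = 1 ⇒ o* = 1.
From the budget, 4·a = 42 − 2·1 = 40, so a* = 10.

a* = 10, o* = 1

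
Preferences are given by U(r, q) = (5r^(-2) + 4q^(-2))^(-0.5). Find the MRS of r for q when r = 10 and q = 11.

For CES with ρ = -2, MRS = (5/4)·(q/r)^3.
At (10, 11): MRS = 1331/800.
That is, one extra unit of r is worth 1331/800 units of q at the margin.

MRS = 1331/800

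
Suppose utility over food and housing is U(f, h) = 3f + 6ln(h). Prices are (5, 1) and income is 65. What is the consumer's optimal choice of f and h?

MU_f = 3, MU_h = 6/h.
MRS = 3 ÷ (6/h).
Tangency: set MRS = p_f/p_h = 5/1 = 5.
MRS depends only on h: 0.5·h = 5 ⇒ h* = 5/0.5 = 10.
From the budget, 5·f = 65 − 1·10 = 55, so f* = 11.

f* = 11, h* = 10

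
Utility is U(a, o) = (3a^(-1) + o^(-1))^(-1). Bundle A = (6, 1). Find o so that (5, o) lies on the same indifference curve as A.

o = 10/9

U depends on (a, o) only through S = 3a^(-1) + o^(-1), so equal utility means equal S. At (6, 1): S = 1.5.
With a = 5: 3·5^(-1) = 0.6, so o^(-1) = 1.5 − 0.6 = 0.9.
Hence o = 1/0.9 = 10/9.
Check: U(5, 10/9) = 0.6667.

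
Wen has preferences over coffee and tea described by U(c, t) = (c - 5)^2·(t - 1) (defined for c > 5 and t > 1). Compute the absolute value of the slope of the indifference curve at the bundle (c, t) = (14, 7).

MRS = 4/3

MU_c = 2·(c−5)·(t−1), MU_t = (c−5)^2.
MRS = (2/1)·(t−1)/(c−5).
At (14, 7): MRS = 4/3.
That is, one extra unit of c is worth 4/3 units of t at the margin.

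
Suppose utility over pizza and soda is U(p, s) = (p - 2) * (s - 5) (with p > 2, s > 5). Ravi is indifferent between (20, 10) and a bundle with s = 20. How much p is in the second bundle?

U(20, 10) = 90.
Set U(p, 20) = 90 and solve.
With s = 20: (20 − 5) = 15, so (p − 2) = 90/15 = 6.
So p = 2 + 6 = 8.
Check: U(8, 20) = 90.

p = 8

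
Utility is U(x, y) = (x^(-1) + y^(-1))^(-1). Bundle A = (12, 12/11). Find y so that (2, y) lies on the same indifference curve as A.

y = 2

U depends on (x, y) only through S = x^(-1) + y^(-1), so equal utility means equal S. At (12, 12/11): S = 1.
With x = 2: 2^(-1) = 0.5, so y^(-1) = 1 − 0.5 = 0.5.
Hence y = 1/0.5 = 2.
Check: U(2, 2) = 1.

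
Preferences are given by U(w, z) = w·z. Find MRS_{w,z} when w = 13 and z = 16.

MU_w = z and MU_z = w.
MRS = MU_w/MU_z = z/w.
At (13, 16): MRS = 16/13.
So at (13, 16) the consumer would give up 16/13 units of z for one more unit of w.

MRS = 16/13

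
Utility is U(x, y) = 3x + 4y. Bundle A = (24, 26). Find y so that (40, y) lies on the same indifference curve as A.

U(24, 26) = 176.
Set U(40, y) = 176 and solve.
3·40 + 4y = 176 ⇒ 4y = 56 ⇒ y = 14.
Check: U(40, 14) = 176.

y = 14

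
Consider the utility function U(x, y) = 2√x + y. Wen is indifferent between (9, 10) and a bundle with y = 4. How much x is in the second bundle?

U(9, 10) = 16.
Set U(x, 4) = 16 and solve.
With y = 4: 2√x = 16 − 4 = 12, so √x = 6 and x = 36.
Check: U(36, 4) = 16.

x = 36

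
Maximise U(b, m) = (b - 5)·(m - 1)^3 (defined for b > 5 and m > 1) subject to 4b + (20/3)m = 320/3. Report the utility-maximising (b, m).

MU_b = (m−1)^3, MU_m = 3·(b−5)·(m−1)^2.
MRS = (1/3)·(m−1)/(b−5).
Tangency: set MRS = p_b/p_m = 4/(20/3) = 0.6.
So (1/3)·(m − 1)/(b − 5) = 0.6, i.e. (m − 1) = 1.8·(b − 5).
Rewrite the budget in excess-of-subsistence terms: 4·(b − 5) + (20/3)·(m − 1) = 320/3 − 4·5 − (20/3)·1 = 80.
Substituting, 16·(b − 5) = 80, so b − 5 = 5 and b* = 10.
Then m − 1 = 1.8·5 = 9, so m* = 10.

b* = 10, m* = 10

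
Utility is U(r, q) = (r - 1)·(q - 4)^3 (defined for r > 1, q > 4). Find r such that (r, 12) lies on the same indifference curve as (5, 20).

r = 33

U(5, 20) = 16384.
Set U(r, 12) = 16384 and solve.
With q = 12: (12 − 4)^3 = 512, so (r − 1) = 16384/512 = 32.
So r = 1 + 32 = 33.
Check: U(33, 12) = 16384.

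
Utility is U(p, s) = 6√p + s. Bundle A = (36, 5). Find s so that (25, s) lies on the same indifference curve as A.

U(36, 5) = 41.
Set U(25, s) = 41 and solve.
With p = 25: √25 = 5, so s = 41 − 6·5 = 11.
Check: U(25, 11) = 41.

s = 11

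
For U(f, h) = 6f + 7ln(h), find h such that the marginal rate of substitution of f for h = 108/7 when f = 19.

h = 18

MU_f = 6, MU_h = 7/h.
MRS = 6 ÷ (7/h).
MRS depends only on h: (6/7)·h = 108/7 ⇒ h = (108/7)/(6/7) = 18.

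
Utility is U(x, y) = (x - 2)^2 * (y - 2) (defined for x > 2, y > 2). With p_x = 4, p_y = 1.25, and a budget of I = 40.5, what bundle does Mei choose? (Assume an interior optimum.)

x* = 7, y* = 10

MU_x = 2·(x−2)·(y−2), MU_y = (x−2)^2.
MRS = (2/1)·(y−2)/(x−2).
Tangency: set MRS = p_x/p_y = 4/1.25 = 3.2.
So (2/1)·(y − 2)/(x − 2) = 3.2, i.e. (y − 2) = 1.6·(x − 2).
Rewrite the budget in excess-of-subsistence terms: 4·(x − 2) + 1.25·(y − 2) = 40.5 − 4·2 − 1.25·2 = 30.
Substituting, 6·(x − 2) = 30, so x − 2 = 5 and x* = 7.
Then y − 2 = 1.6·5 = 8, so y* = 10.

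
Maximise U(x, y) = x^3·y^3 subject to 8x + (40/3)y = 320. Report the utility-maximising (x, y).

x* = 20, y* = 12

MU_x = 3·x^2·y^3 and MU_y = 3·x^3·y^2.
MRS = MU_x/MU_y = y/x.
Tangency: set MRS = p_x/p_y = 8/(40/3) = 0.6.
So y/x = 0.6, i.e. y = 0.6·x.
Substitute into the budget 8·x + (40/3)·y = 320: 16·x = 320, so x* = 20.
Then y* = 0.6·20 = 12.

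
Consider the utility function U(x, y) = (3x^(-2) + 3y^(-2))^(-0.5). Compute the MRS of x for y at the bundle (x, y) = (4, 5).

MRS = 125/64

For CES with ρ = -2, MRS = (y/x)^3.
At (4, 5): MRS = 125/64.
So at (4, 5) the consumer would give up 125/64 units of y for one more unit of x.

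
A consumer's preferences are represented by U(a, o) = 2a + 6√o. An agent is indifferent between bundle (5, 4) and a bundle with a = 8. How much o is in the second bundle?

o = 1

U(5, 4) = 22.
Set U(8, o) = 22 and solve.
With a = 8: 6√o = 22 − 2·8 = 6, so √o = 1 and o = 1.
Check: U(8, 1) = 22.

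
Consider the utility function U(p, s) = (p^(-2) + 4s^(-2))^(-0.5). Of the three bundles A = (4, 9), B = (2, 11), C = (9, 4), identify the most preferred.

Bundle A

Evaluate utility at each bundle:
U(A) = 2.990.
U(B) = 1.880.
U(C) = 1.952.
Highest utility is A, so A ≻ C ≻ B.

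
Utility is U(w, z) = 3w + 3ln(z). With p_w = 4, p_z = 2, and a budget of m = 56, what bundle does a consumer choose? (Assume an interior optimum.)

w* = 13, z* = 2

MU_w = 3, MU_z = 3/z.
MRS = 3 ÷ (3/z).
Tangency: set MRS = p_w/p_z = 4/2 = 2.
MRS depends only on z: z = 2 ⇒ z* = 2.
From the budget, 4·w = 56 − 2·2 = 52, so w* = 13.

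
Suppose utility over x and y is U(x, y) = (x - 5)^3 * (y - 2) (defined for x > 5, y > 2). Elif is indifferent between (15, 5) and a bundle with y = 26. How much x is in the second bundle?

x = 10

U(15, 5) = 3000.
Set U(x, 26) = 3000 and solve.
With y = 26: (26 − 2) = 24, so (x − 5)^3 = 3000/24 = 125.
Taking the cube root (with x > 5): x − 5 = 5, so x = 10.
Check: U(10, 26) = 3000.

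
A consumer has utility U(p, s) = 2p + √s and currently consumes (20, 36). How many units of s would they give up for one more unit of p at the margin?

MRS = 24

MU_p = 2, MU_s = 1/(2√s).
MRS = 2 ÷ (1/(2√s)).
At (20, 36): MRS = 24.
That is, one extra unit of p is worth 24 units of s at the margin.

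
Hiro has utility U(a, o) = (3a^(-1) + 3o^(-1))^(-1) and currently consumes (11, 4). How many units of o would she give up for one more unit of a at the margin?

For CES with ρ = -1, MRS = (o/a)^2.
At (11, 4): MRS = 16/121.
So at (11, 4) the consumer would give up 16/121 units of o for one more unit of a.

MRS = 16/121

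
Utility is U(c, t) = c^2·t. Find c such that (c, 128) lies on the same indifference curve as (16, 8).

c = 4

U(16, 8) = 2048.
Set U(c, 128) = 2048 and solve.
With t = 128: c^2 = 2048/128 = 16; taking the square root, c = 4.
Check: U(4, 128) = 2048.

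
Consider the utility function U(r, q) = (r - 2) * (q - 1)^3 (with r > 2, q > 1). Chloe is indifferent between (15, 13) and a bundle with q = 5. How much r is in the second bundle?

U(15, 13) = 22464.
Set U(r, 5) = 22464 and solve.
With q = 5: (5 − 1)^3 = 64, so (r − 2) = 22464/64 = 351.
So r = 2 + 351 = 353.
Check: U(353, 5) = 22464.

r = 353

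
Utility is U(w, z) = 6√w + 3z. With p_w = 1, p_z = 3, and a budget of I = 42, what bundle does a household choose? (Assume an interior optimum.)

w* = 9, z* = 11

MU_w = 6/(2√w), MU_z = 3.
MRS = 6/(2√w) ÷ 3.
Tangency: set MRS = p_w/p_z = 1/3.
MRS depends only on w: 1/√w = 1/3 ⇒ √w = 1/(1/3) = 3 ⇒ w* = 9.
From the budget, 3·z = 42 − 1·9 = 33, so z* = 11.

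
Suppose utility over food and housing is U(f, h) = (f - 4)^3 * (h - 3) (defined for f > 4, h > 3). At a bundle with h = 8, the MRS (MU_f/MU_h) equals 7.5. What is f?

MU_f = 3·(f−4)^2·(h−3), MU_h = (f−4)^3.
MRS = (3/1)·(h−3)/(f−4).
Substitute h = 8: MRS = 15/(f − 4). Setting this equal to 7.5 gives f − 4 = 15/7.5 = 2, so f = 6.

f = 6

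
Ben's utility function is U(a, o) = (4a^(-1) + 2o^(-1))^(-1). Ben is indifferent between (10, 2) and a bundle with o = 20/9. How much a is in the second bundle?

a = 8

U depends on (a, o) only through S = 4a^(-1) + 2o^(-1), so equal utility means equal S. At (10, 2): S = 1.4.
With o = 20/9: 2·(20/9)^(-1) = 0.9, so 4a^(-1) = 1.4 − 0.9 = 0.5, i.e. a^(-1) = 0.125.
Hence a = 1/0.125 = 8.
Check: U(8, 20/9) = 0.7143.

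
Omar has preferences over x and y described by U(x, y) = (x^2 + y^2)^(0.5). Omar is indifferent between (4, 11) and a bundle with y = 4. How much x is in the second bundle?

U depends on (x, y) only through S = x^2 + y^2, so equal utility means equal S. At (4, 11): S = 137.
With y = 4: 4^2 = 16, so x^2 = 137 − 16 = 121.
Hence x = √121 = 11.
Check: U(11, 4) = 11.7047.

x = 11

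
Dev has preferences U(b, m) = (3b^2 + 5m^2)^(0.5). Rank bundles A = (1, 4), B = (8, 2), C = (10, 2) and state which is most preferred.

Bundle C

Evaluate utility at each bundle:
U(A) = 9.110.
U(B) = 14.560.
U(C) = 17.889.
Highest utility is C, so C ≻ B ≻ A.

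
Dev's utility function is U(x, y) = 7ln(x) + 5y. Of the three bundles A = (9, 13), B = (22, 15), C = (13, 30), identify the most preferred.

Bundle C

Evaluate utility at each bundle:
U(A) = 80.381.
U(B) = 96.637.
U(C) = 167.955.
Highest utility is C, so C ≻ B ≻ A.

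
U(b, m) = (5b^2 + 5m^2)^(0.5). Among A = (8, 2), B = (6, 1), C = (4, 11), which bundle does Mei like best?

Evaluate utility at each bundle:
U(A) = 18.439.
U(B) = 13.601.
U(C) = 26.173.
Highest utility is C, so C ≻ A ≻ B.

Bundle C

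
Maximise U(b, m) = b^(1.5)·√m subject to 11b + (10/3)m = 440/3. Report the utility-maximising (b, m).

MU_b = 1.5·√b·√m and MU_m = 0.5·b^(1.5)·m^(-0.5).
MRS = MU_b/MU_m = (3)·m/b.
Tangency: set MRS = p_b/p_m = 11/(10/3) = 3.3.
So (3)·m/b = 3.3, i.e. m = 1.1·b.
Substitute into the budget 11·b + (10/3)·m = 440/3: (44/3)·b = 440/3, so b* = 10.
Then m* = 1.1·10 = 11.

b* = 10, m* = 11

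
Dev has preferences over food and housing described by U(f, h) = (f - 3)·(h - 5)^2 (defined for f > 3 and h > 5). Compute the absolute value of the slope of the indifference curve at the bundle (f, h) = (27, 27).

MRS = 11/24

MU_f = (h−5)^2, MU_h = 2·(f−3)·(h−5).
MRS = (1/2)·(h−5)/(f−3).
At (27, 27): MRS = 11/24.
The indifference curve has slope −11/24 at this bundle.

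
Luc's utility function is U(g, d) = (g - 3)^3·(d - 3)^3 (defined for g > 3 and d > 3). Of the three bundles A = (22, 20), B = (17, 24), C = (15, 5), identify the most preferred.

Bundle A

Evaluate utility at each bundle:
U(A) = 33698267.
U(B) = 25412184.
U(C) = 13824.
Highest utility is A, so A ≻ B ≻ C.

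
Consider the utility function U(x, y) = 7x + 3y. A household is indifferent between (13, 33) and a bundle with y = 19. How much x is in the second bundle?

x = 19

U(13, 33) = 190.
Set U(x, 19) = 190 and solve.
7x + 3·19 = 190 ⇒ 7x = 133 ⇒ x = 19.
Check: U(19, 19) = 190.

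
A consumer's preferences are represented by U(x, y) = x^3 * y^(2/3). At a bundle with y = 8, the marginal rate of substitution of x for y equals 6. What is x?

x = 6

MU_x = 3·x^2·y^(2/3) and MU_y = 2/3·x^3·y^(-1/3).
MRS = MU_x/MU_y = (4.5)·y/x.
Substitute y = 8: MRS = 36/x. Setting 36/x = 6 gives x = 36/6 = 6.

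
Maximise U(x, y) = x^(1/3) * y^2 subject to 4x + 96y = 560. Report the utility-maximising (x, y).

x* = 20, y* = 5

MU_x = 1/3·x^(-2/3)·y^2 and MU_y = 2·x^(1/3)·y.
MRS = MU_x/MU_y = (1/6)·y/x.
Tangency: set MRS = p_x/p_y = 4/96 = 1/24.
So (1/6)·y/x = 1/24, i.e. y = 0.25·x.
Substitute into the budget 4·x + 96·y = 560: 28·x = 560, so x* = 20.
Then y* = 0.25·20 = 5.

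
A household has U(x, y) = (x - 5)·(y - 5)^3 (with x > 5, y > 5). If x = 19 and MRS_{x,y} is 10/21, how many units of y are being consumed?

y = 25

MU_x = (y−5)^3, MU_y = 3·(x−5)·(y−5)^2.
MRS = (1/3)·(y−5)/(x−5).
Substitute x = 19: MRS = (y − 5)/42. Setting this equal to 10/21 gives y − 5 = (10/21)·42 = 20, so y = 25.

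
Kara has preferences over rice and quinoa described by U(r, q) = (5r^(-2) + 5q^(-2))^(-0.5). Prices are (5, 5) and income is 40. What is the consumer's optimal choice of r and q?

r* = 4, q* = 4

For CES with ρ = -2, MRS = (q/r)^3.
Tangency: set MRS = p_r/p_q = 5/5 = 1.
So (q/r)^3 = 1; taking the cube root, q/r = 1, i.e. q = r.
Substitute into the budget 5·r + 5·q = 40: 10·r = 40, so r* = 4 and q* = 4.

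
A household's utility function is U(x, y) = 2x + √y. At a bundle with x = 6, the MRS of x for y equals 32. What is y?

MU_x = 2, MU_y = 1/(2√y).
MRS = 2 ÷ (1/(2√y)).
MRS depends only on y: 4·√y = 32 ⇒ √y = 32/4 = 8 ⇒ y = 64.

y = 64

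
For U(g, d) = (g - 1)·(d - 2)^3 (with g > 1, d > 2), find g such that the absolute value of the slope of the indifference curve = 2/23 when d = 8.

MU_g = (d−2)^3, MU_d = 3·(g−1)·(d−2)^2.
MRS = (1/3)·(d−2)/(g−1).
Substitute d = 8: MRS = 2/(g − 1). Setting this equal to 2/23 gives g − 1 = 2/(2/23) = 23, so g = 24.

g = 24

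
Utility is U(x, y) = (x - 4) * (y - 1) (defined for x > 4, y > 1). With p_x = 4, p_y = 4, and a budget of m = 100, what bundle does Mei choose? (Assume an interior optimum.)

x* = 14, y* = 11

MU_x = (y−1), MU_y = (x−4).
MRS = (y−1)/(x−4).
Tangency: set MRS = p_x/p_y = 4/4 = 1.
So (y − 1)/(x − 4) = 1, i.e. (y − 1) = (x − 4).
Rewrite the budget in excess-of-subsistence terms: 4·(x − 4) + 4·(y − 1) = 100 − 4·4 − 4·1 = 80.
Substituting, 8·(x − 4) = 80, so x − 4 = 10 and x* = 14.
Then y − 1 = 10, so y* = 11.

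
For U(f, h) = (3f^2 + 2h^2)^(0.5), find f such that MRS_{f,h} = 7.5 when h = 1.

f = 5

For CES with ρ = 2, MRS = (3/2)·(h/f)^(-1).
Setting (3/2)·(1/f)^(-1) = 7.5 gives (1/f)^(-1) = 5, so 1/f = 0.2 and f = 5.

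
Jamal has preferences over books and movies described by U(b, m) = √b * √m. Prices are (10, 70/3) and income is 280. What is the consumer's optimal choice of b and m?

b* = 14, m* = 6

MU_b = 0.5·b^(-0.5)·√m and MU_m = 0.5·√b·m^(-0.5).
MRS = MU_b/MU_m = m/b.
Tangency: set MRS = p_b/p_m = 10/(70/3) = 3/7.
So m/b = 3/7, i.e. m = (3/7)·b.
Substitute into the budget 10·b + (70/3)·m = 280: 20·b = 280, so b* = 14.
Then m* = (3/7)·14 = 6.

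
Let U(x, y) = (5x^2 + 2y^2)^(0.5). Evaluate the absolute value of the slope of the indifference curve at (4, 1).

For CES with ρ = 2, MRS = (5/2)·(y/x)^(-1).
At (4, 1): MRS = 10.
The indifference curve has slope −10 at this bundle.

MRS = 10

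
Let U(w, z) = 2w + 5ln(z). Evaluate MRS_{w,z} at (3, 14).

MU_w = 2, MU_z = 5/z.
MRS = 2 ÷ (5/z).
At (3, 14): MRS = 5.6.
So at (3, 14) the consumer would give up 5.6 units of z for one more unit of w.

MRS = 5.6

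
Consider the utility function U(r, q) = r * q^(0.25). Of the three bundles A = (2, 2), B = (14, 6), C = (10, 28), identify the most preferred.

Evaluate utility at each bundle:
U(A) = 2.378.
U(B) = 21.911.
U(C) = 23.003.
Highest utility is C, so C ≻ B ≻ A.

Bundle C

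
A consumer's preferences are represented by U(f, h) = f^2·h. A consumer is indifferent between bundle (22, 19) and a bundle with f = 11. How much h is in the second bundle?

U(22, 19) = 9196.
Set U(11, h) = 9196 and solve.
With f = 11: 11^2 = 121, so h = 9196/121 = 76.
Check: U(11, 76) = 9196.

h = 76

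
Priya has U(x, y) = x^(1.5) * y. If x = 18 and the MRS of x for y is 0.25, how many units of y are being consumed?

y = 3

MU_x = 1.5·√x·y and MU_y = x^(1.5).
MRS = MU_x/MU_y = (1.5)·y/x.
Substitute x = 18: MRS = y/12. Setting y/12 = 0.25 gives y = 0.25·12 = 3.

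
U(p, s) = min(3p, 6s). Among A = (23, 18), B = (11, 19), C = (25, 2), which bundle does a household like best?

Bundle A

Evaluate utility at each bundle:
U(A) = 69.
U(B) = 33.
U(C) = 12.
Highest utility is A, so A ≻ B ≻ C.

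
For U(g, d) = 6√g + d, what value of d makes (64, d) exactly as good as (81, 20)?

U(81, 20) = 74.
Set U(64, d) = 74 and solve.
With g = 64: √64 = 8, so d = 74 − 6·8 = 26.
Check: U(64, 26) = 74.

d = 26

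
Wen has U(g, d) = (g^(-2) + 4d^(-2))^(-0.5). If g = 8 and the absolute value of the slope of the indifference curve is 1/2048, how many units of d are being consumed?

d = 1

For CES with ρ = -2, MRS = (1/4)·(d/g)^3.
Setting (1/4)·(d/8)^3 = 1/2048 gives (d/8)^3 = 1/512, so d/8 = 0.125 and d = 1.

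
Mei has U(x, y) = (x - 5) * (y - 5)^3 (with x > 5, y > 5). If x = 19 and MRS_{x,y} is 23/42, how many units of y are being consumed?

MU_x = (y−5)^3, MU_y = 3·(x−5)·(y−5)^2.
MRS = (1/3)·(y−5)/(x−5).
Substitute x = 19: MRS = (y − 5)/42. Setting this equal to 23/42 gives y − 5 = (23/42)·42 = 23, so y = 28.

y = 28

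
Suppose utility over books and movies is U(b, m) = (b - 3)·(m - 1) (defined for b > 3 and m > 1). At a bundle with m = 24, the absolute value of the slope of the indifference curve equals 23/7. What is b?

MU_b = (m−1), MU_m = (b−3).
MRS = (m−1)/(b−3).
Substitute m = 24: MRS = 23/(b − 3). Setting this equal to 23/7 gives b − 3 = 23/(23/7) = 7, so b = 10.

b = 10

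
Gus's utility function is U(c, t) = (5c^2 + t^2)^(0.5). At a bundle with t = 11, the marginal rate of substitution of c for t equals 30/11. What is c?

c = 6

For CES with ρ = 2, MRS = (5/1)·(t/c)^(-1).
Setting (5/1)·(11/c)^(-1) = 30/11 gives (11/c)^(-1) = 6/11, so 11/c = 11/6 and c = 6.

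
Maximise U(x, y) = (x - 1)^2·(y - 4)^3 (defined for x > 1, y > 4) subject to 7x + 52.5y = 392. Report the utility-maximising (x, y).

x* = 11, y* = 6

MU_x = 2·(x−1)·(y−4)^3, MU_y = 3·(x−1)^2·(y−4)^2.
MRS = (2/3)·(y−4)/(x−1).
Tangency: set MRS = p_x/p_y = 7/52.5 = 2/15.
So (2/3)·(y − 4)/(x − 1) = 2/15, i.e. (y − 4) = 0.2·(x − 1).
Rewrite the budget in excess-of-subsistence terms: 7·(x − 1) + 52.5·(y − 4) = 392 − 7·1 − 52.5·4 = 175.
Substituting, 17.5·(x − 1) = 175, so x − 1 = 10 and x* = 11.
Then y − 4 = 0.2·10 = 2, so y* = 6.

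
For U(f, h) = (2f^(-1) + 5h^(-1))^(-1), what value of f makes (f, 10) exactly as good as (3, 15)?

f = 4

U depends on (f, h) only through S = 2f^(-1) + 5h^(-1), so equal utility means equal S. At (3, 15): S = 1.
With h = 10: 5·10^(-1) = 0.5, so 2f^(-1) = 1 − 0.5 = 0.5, i.e. f^(-1) = 0.25.
Hence f = 1/0.25 = 4.
Check: U(4, 10) = 1.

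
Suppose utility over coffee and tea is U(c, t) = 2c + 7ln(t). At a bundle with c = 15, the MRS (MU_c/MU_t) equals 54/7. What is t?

MU_c = 2, MU_t = 7/t.
MRS = 2 ÷ (7/t).
MRS depends only on t: (2/7)·t = 54/7 ⇒ t = (54/7)/(2/7) = 27.

t = 27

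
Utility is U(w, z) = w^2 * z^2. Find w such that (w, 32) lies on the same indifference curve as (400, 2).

U(400, 2) = 640000.
Set U(w, 32) = 640000 and solve.
With z = 32: 32^2 = 1024, so w^2 = 640000/1024 = 625; taking the square root, w = 25.
Check: U(25, 32) = 640000.

w = 25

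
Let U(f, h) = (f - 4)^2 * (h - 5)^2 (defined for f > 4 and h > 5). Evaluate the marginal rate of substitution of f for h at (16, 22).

MU_f = 2·(f−4)·(h−5)^2, MU_h = 2·(f−4)^2·(h−5).
MRS = (h−5)/(f−4).
At (16, 22): MRS = 17/12.
The indifference curve has slope −17/12 at this bundle.

MRS = 17/12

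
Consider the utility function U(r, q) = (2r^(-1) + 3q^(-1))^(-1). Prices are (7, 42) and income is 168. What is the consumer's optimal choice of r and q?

r* = 6, q* = 3

For CES with ρ = -1, MRS = (2/3)·(q/r)^2.
Tangency: set MRS = p_r/p_q = 7/42 = 1/6.
So (q/r)^2 = 0.25; taking the square root, q/r = 0.5, i.e. q = 0.5·r.
Substitute into the budget 7·r + 42·q = 168: 28·r = 168, so r* = 6 and q* = 0.5·6 = 3.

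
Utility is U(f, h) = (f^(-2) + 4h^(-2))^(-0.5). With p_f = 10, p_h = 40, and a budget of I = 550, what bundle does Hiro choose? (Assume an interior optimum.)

For CES with ρ = -2, MRS = (1/4)·(h/f)^3.
Tangency: set MRS = p_f/p_h = 10/40 = 0.25.
So (h/f)^3 = 1; taking the cube root, h/f = 1, i.e. h = f.
Substitute into the budget 10·f + 40·h = 550: 50·f = 550, so f* = 11 and h* = 11.

f* = 11, h* = 11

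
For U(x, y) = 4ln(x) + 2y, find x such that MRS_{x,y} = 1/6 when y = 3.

x = 12

MU_x = 4/x, MU_y = 2.
MRS = 4/x ÷ 2.
MRS depends only on x: 2/x = 1/6 ⇒ x = 2/(1/6) = 12.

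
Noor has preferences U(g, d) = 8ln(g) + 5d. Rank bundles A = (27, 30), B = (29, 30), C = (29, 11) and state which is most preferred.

Bundle B

Evaluate utility at each bundle:
U(A) = 176.367.
U(B) = 176.938.
U(C) = 81.938.
Highest utility is B, so B ≻ A ≻ C.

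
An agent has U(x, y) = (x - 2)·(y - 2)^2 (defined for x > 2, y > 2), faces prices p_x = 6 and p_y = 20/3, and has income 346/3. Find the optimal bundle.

MU_x = (y−2)^2, MU_y = 2·(x−2)·(y−2).
MRS = (1/2)·(y−2)/(x−2).
Tangency: set MRS = p_x/p_y = 6/(20/3) = 0.9.
So (1/2)·(y − 2)/(x − 2) = 0.9, i.e. (y − 2) = 1.8·(x − 2).
Rewrite the budget in excess-of-subsistence terms: 6·(x − 2) + (20/3)·(y − 2) = 346/3 − 6·2 − (20/3)·2 = 90.
Substituting, 18·(x − 2) = 90, so x − 2 = 5 and x* = 7.
Then y − 2 = 1.8·5 = 9, so y* = 11.

x* = 7, y* = 11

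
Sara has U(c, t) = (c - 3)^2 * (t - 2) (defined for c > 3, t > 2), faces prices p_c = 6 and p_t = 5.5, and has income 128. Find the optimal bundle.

MU_c = 2·(c−3)·(t−2), MU_t = (c−3)^2.
MRS = (2/1)·(t−2)/(c−3).
Tangency: set MRS = p_c/p_t = 6/5.5 = 12/11.
So (2/1)·(t − 2)/(c − 3) = 12/11, i.e. (t − 2) = (6/11)·(c − 3).
Rewrite the budget in excess-of-subsistence terms: 6·(c − 3) + 5.5·(t − 2) = 128 − 6·3 − 5.5·2 = 99.
Substituting, 9·(c − 3) = 99, so c − 3 = 11 and c* = 14.
Then t − 2 = (6/11)·11 = 6, so t* = 8.

c* = 14, t* = 8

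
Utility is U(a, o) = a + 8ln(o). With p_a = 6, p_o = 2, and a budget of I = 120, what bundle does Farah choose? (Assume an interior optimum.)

a* = 12, o* = 24

MU_a = 1, MU_o = 8/o.
MRS = 1 ÷ (8/o).
Tangency: set MRS = p_a/p_o = 6/2 = 3.
MRS depends only on o: 0.125·o = 3 ⇒ o* = 3/0.125 = 24.
From the budget, 6·a = 120 − 2·24 = 72, so a* = 12.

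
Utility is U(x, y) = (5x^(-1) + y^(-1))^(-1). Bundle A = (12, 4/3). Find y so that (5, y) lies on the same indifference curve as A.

y = 6

U depends on (x, y) only through S = 5x^(-1) + y^(-1), so equal utility means equal S. At (12, 4/3): S = 7/6.
With x = 5: 5·5^(-1) = 1, so y^(-1) = 7/6 − 1 = 1/6.
Hence y = 1/(1/6) = 6.
Check: U(5, 6) = 0.8571.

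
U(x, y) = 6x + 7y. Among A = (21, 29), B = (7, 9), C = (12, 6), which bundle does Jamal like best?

Bundle A

Evaluate utility at each bundle:
U(A) = 329.
U(B) = 105.
U(C) = 114.
Highest utility is A, so A ≻ C ≻ B.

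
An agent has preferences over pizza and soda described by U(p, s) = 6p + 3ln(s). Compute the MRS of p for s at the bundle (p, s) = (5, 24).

MU_p = 6, MU_s = 3/s.
MRS = 6 ÷ (3/s).
At (5, 24): MRS = 48.
So at (5, 24) the consumer would give up 48 units of s for one more unit of p.

MRS = 48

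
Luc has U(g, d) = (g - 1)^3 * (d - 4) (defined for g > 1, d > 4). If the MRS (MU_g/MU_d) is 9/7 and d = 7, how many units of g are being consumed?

MU_g = 3·(g−1)^2·(d−4), MU_d = (g−1)^3.
MRS = (3/1)·(d−4)/(g−1).
Substitute d = 7: MRS = 9/(g − 1). Setting this equal to 9/7 gives g − 1 = 9/(9/7) = 7, so g = 8.

g = 8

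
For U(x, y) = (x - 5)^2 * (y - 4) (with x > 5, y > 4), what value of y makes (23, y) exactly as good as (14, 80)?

U(14, 80) = 6156.
Set U(23, y) = 6156 and solve.
With x = 23: (23 − 5)^2 = 324, so (y − 4) = 6156/324 = 19.
So y = 4 + 19 = 23.
Check: U(23, 23) = 6156.

y = 23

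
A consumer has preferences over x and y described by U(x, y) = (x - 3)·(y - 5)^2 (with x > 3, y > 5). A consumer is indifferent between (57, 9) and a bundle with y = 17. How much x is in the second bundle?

U(57, 9) = 864.
Set U(x, 17) = 864 and solve.
With y = 17: (17 − 5)^2 = 144, so (x − 3) = 864/144 = 6.
So x = 3 + 6 = 9.
Check: U(9, 17) = 864.

x = 9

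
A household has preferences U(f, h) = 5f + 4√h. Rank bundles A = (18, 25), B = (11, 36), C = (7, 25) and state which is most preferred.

Evaluate utility at each bundle:
U(A) = 110.000.
U(B) = 79.000.
U(C) = 55.000.
Highest utility is A, so A ≻ B ≻ C.

Bundle A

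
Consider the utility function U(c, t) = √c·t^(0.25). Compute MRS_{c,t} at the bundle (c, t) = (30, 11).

MU_c = 0.5·c^(-0.5)·t^(0.25) and MU_t = 0.25·√c·t^(-0.75).
MRS = MU_c/MU_t = (2)·t/c.
At (30, 11): MRS = 11/15.
So at (30, 11) the consumer would give up 11/15 units of t for one more unit of c.

MRS = 11/15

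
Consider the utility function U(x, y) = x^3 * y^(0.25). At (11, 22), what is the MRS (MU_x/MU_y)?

MRS = 24

MU_x = 3·x^2·y^(0.25) and MU_y = 0.25·x^3·y^(-0.75).
MRS = MU_x/MU_y = (12)·y/x.
At (11, 22): MRS = 24.
That is, one extra unit of x is worth 24 units of y at the margin.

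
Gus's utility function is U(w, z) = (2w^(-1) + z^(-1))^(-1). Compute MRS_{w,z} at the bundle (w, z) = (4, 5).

MRS = 3.125

For CES with ρ = -1, MRS = (2/1)·(z/w)^2.
At (4, 5): MRS = 3.125.
The indifference curve has slope −3.125 at this bundle.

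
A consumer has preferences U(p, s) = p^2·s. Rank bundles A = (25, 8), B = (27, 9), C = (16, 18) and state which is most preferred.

Evaluate utility at each bundle:
U(A) = 5000.
U(B) = 6561.
U(C) = 4608.
Highest utility is B, so B ≻ A ≻ C.

Bundle B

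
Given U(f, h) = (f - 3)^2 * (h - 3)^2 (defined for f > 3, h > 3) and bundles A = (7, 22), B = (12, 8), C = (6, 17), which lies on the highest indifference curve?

Bundle A

Evaluate utility at each bundle:
U(A) = 5776.
U(B) = 2025.
U(C) = 1764.
Highest utility is A, so A ≻ B ≻ C.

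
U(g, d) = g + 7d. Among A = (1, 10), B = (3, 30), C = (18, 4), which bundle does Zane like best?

Bundle B

Evaluate utility at each bundle:
U(A) = 71.
U(B) = 213.
U(C) = 46.
Highest utility is B, so B ≻ A ≻ C.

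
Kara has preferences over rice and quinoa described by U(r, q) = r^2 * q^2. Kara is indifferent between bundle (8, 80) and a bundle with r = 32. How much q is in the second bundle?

U(8, 80) = 409600.
Set U(32, q) = 409600 and solve.
With r = 32: 32^2 = 1024, so q^2 = 409600/1024 = 400; taking the square root, q = 20.
Check: U(32, 20) = 409600.

q = 20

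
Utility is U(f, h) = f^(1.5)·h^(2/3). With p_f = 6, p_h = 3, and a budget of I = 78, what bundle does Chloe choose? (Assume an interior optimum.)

f* = 9, h* = 8

MU_f = 1.5·√f·h^(2/3) and MU_h = 2/3·f^(1.5)·h^(-1/3).
MRS = MU_f/MU_h = (2.25)·h/f.
Tangency: set MRS = p_f/p_h = 6/3 = 2.
So (2.25)·h/f = 2, i.e. h = (8/9)·f.
Substitute into the budget 6·f + 3·h = 78: (26/3)·f = 78, so f* = 9.
Then h* = (8/9)·9 = 8.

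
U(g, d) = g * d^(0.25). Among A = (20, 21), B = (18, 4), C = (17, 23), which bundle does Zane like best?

Evaluate utility at each bundle:
U(A) = 42.814.
U(B) = 25.456.
U(C) = 37.229.
Highest utility is A, so A ≻ C ≻ B.

Bundle A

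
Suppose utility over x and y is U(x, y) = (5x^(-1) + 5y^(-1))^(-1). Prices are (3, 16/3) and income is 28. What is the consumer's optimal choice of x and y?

For CES with ρ = -1, MRS = (y/x)^2.
Tangency: set MRS = p_x/p_y = 3/(16/3) = 9/16.
So (y/x)^2 = 9/16; taking the square root, y/x = 0.75, i.e. y = 0.75·x.
Substitute into the budget 3·x + (16/3)·y = 28: 7·x = 28, so x* = 4 and y* = 0.75·4 = 3.

x* = 4, y* = 3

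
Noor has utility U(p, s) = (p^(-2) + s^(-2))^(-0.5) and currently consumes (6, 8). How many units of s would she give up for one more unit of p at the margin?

For CES with ρ = -2, MRS = (s/p)^3.
At (6, 8): MRS = 64/27.
So at (6, 8) the consumer would give up 64/27 units of s for one more unit of p.

MRS = 64/27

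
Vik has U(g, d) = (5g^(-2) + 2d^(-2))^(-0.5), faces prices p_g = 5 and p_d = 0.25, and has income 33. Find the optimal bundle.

For CES with ρ = -2, MRS = (5/2)·(d/g)^3.
Tangency: set MRS = p_g/p_d = 5/0.25 = 20.
So (d/g)^3 = 8; taking the cube root, d/g = 2, i.e. d = 2·g.
Substitute into the budget 5·g + 0.25·d = 33: 5.5·g = 33, so g* = 6 and d* = 2·6 = 12.

g* = 6, d* = 12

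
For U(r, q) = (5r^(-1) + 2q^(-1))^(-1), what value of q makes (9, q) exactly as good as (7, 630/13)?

U depends on (r, q) only through S = 5r^(-1) + 2q^(-1), so equal utility means equal S. At (7, 630/13): S = 34/45.
With r = 9: 5·9^(-1) = 5/9, so 2q^(-1) = 34/45 − 5/9 = 0.2, i.e. q^(-1) = 0.1.
Hence q = 1/0.1 = 10.
Check: U(9, 10) = 1.3235.

q = 10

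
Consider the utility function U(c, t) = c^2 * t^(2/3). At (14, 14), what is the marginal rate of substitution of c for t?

MU_c = 2·c·t^(2/3) and MU_t = 2/3·c^2·t^(-1/3).
MRS = MU_c/MU_t = (3)·t/c.
At (14, 14): MRS = 3.
That is, one extra unit of c is worth 3 units of t at the margin.

MRS = 3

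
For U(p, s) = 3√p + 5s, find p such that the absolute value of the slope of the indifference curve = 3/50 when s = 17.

p = 25

MU_p = 3/(2√p), MU_s = 5.
MRS = 3/(2√p) ÷ 5.
MRS depends only on p: 0.3/√p = 3/50 ⇒ √p = 0.3/(3/50) = 5 ⇒ p = 25.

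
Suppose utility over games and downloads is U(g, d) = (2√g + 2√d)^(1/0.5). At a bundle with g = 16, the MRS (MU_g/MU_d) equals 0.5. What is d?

For CES with ρ = 0.5, MRS = √(d/g).
Setting √(d/16) = 0.5 gives d/16 = 0.25 and d = 4.

d = 4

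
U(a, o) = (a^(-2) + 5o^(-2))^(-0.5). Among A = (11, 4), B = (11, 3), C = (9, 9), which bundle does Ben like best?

Bundle C

Evaluate utility at each bundle:
U(A) = 1.766.
U(B) = 1.332.
U(C) = 3.674.
Highest utility is C, so C ≻ A ≻ B.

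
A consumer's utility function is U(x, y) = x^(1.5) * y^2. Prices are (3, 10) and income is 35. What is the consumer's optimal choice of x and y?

MU_x = 1.5·√x·y^2 and MU_y = 2·x^(1.5)·y.
MRS = MU_x/MU_y = (0.75)·y/x.
Tangency: set MRS = p_x/p_y = 3/10 = 0.3.
So (0.75)·y/x = 0.3, i.e. y = 0.4·x.
Substitute into the budget 3·x + 10·y = 35: 7·x = 35, so x* = 5.
Then y* = 0.4·5 = 2.

x* = 5, y* = 2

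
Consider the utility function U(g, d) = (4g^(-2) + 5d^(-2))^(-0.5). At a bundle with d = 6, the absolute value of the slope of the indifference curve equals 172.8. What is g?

g = 1

For CES with ρ = -2, MRS = (4/5)·(d/g)^3.
Setting (4/5)·(6/g)^3 = 172.8 gives (6/g)^3 = 216, so 6/g = 6 and g = 1.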